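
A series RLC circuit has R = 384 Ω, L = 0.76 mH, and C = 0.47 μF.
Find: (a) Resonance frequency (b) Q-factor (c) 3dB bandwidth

Step 1 — Resonance condition Im(Z)=0 gives ω₀ = 1/√(LC).
Step 2 — ω₀ = 1/√(0.00076·4.7e-07) = 5.291e+04 rad/s.
Step 3 — f₀ = ω₀/(2π) = 8421 Hz.
Step 4 — Series Q: Q = ω₀L/R = 5.291e+04·0.00076/384 = 0.1047.
Step 5 — 3dB bandwidth: Δω = ω₀/Q = 5.053e+05 rad/s; BW = Δω/(2π) = 8.042e+04 Hz.

(a) f₀ = 8421 Hz  (b) Q = 0.1047  (c) BW = 8.042e+04 Hz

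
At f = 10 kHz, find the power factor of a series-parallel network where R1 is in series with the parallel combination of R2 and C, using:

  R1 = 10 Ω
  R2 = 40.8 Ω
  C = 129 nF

Step 1 — Angular frequency: ω = 2π·f = 2π·1e+04 = 6.283e+04 rad/s.
Step 2 — Component impedances:
  R1: Z = R = 10 Ω
  R2: Z = R = 40.8 Ω
  C: Z = 1/(jωC) = -j/(ω·C) = 0 - j123.4 Ω
Step 3 — Parallel branch: R2 || C = 1/(1/R2 + 1/C) = 36.78 - j12.16 Ω.
Step 4 — Series with R1: Z_total = R1 + (R2 || C) = 46.78 - j12.16 Ω = 48.33∠-14.6° Ω.
Step 5 — Power factor: PF = cos(φ) = Re(Z)/|Z| = 46.778/48.333 = 0.9678.
Step 6 — Type: Im(Z) = -12.16 ⇒ leading (phase φ = -14.6°).

PF = 0.9678 (leading, φ = -14.6°)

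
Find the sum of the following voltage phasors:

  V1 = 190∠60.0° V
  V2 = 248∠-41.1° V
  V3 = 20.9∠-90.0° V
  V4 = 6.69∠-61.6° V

Step 1 — Convert each phasor to rectangular form:
  V1 = 190·(cos(60.0°) + j·sin(60.0°)) = 95 + j164.5 V
  V2 = 248·(cos(-41.1°) + j·sin(-41.1°)) = 186.9 - j163 V
  V3 = 20.9·(cos(-90.0°) + j·sin(-90.0°)) = 0 - j20.9 V
  V4 = 6.69·(cos(-61.6°) + j·sin(-61.6°)) = 3.182 - j5.885 V
Step 2 — Sum components: V_total = 285.1 - j25.27 V.
Step 3 — Convert to polar: |V_total| = 286.2 V, ∠V_total = -5.1°.

V_total = 286.2∠-5.1° V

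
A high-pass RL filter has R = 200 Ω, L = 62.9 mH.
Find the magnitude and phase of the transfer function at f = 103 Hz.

Step 1 — Angular frequency: ω = 2π·103 = 647.2 rad/s.
Step 2 — Transfer function: H(jω) = jωL/(R + jωL).
Step 3 — Numerator jωL = j·40.71; denominator R + jωL = 200 + j40.71.
Step 4 — H = 0.03978 + j0.1954.
Step 5 — Magnitude: |H| = 0.1994 (-14.0 dB); phase: φ = 78.5°.

|H| = 0.1994 (-14.0 dB), φ = 78.5°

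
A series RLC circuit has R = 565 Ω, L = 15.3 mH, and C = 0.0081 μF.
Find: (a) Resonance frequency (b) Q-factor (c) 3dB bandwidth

Step 1 — Resonance: ω₀ = 1/√(LC) = 1/√(0.0153·8.1e-09) = 8.983e+04 rad/s.
Step 2 — f₀ = ω₀/(2π) = 1.43e+04 Hz.
Step 3 — Series Q: Q = ω₀L/R = 8.983e+04·0.0153/565 = 2.433.
Step 4 — Bandwidth: Δω = ω₀/Q = 3.693e+04 rad/s; BW = Δω/(2π) = 5877 Hz.

(a) f₀ = 1.43e+04 Hz  (b) Q = 2.433  (c) BW = 5877 Hz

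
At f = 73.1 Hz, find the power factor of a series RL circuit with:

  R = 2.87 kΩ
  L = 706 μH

Step 1 — Angular frequency: ω = 2π·f = 2π·73.1 = 459.3 rad/s.
Step 2 — Component impedances:
  R: Z = R = 2870 Ω
  L: Z = jωL = j·459.3·0.000706 = 0 + j0.3243 Ω
Step 3 — Series combination: Z_total = R + L = 2870 + j0.3243 Ω = 2870∠0.0° Ω.
Step 4 — Power factor: PF = cos(φ) = Re(Z)/|Z| = 2870/2870 = 1.
Step 5 — Type: Im(Z) = 0.3243 ⇒ lagging (phase φ = 0.0°).

PF = 1 (lagging, φ = 0.0°)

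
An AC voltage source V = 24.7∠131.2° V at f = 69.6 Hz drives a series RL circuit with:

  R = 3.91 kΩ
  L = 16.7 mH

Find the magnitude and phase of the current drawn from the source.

Step 1 — Angular frequency: ω = 2π·f = 2π·69.6 = 437.3 rad/s.
Step 2 — Component impedances:
  R: Z = R = 3910 Ω
  L: Z = jωL = j·437.3·0.0167 = 0 + j7.303 Ω
Step 3 — Series combination: Z_total = R + L = 3910 + j7.303 Ω = 3910∠0.1° Ω.
Step 4 — Source phasor: V = 24.7∠131.2° V = -16.27 + j18.58 V.
Step 5 — Ohm's law: I = V / Z_total = (-16.27 + j18.58) / (3910 + j7.303) = -0.004152 + j0.004761 A.
Step 6 — Convert to polar: |I| = 0.006317 A, ∠I = 131.1°.

I = 0.006317∠131.1° A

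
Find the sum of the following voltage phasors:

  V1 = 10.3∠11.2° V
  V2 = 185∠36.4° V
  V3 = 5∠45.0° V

Step 1 — Convert each phasor to rectangular form:
  V1 = 10.3·(cos(11.2°) + j·sin(11.2°)) = 10.1 + j2.001 V
  V2 = 185·(cos(36.4°) + j·sin(36.4°)) = 148.9 + j109.8 V
  V3 = 5·(cos(45.0°) + j·sin(45.0°)) = 3.536 + j3.536 V
Step 2 — Sum components: V_total = 162.5 + j115.3 V.
Step 3 — Convert to polar: |V_total| = 199.3 V, ∠V_total = 35.4°.

V_total = 199.3∠35.4° V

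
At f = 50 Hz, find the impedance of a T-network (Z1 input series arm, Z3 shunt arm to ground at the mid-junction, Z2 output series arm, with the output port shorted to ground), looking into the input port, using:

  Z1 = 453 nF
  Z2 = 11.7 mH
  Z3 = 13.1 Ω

Step 1 — Angular frequency: ω = 2π·f = 2π·50 = 314.2 rad/s.
Step 2 — Component impedances:
  Z1: Z = 1/(jωC) = -j/(ω·C) = 0 - j7027 Ω
  Z2: Z = jωL = j·314.2·0.0117 = 0 + j3.676 Ω
  Z3: Z = R = 13.1 Ω
Step 3 — With the output port shorted to ground, the output series arm Z2 runs from the junction to ground; the shunt arm Z3 also runs from the junction to ground. They appear in parallel: Z3 || Z2 = 0.9561 + j3.407 Ω.
Step 4 — Series with input arm Z1: Z_in = Z1 + (Z3 || Z2) = 0.9561 - j7023 Ω = 7023∠-90.0° Ω.

Z = 0.9561 - j7023 Ω = 7023∠-90.0° Ω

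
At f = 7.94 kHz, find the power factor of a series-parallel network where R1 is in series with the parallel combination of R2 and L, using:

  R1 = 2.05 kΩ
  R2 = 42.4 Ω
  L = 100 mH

Step 1 — Angular frequency: ω = 2π·f = 2π·7940 = 4.989e+04 rad/s.
Step 2 — Component impedances:
  R1: Z = R = 2050 Ω
  R2: Z = R = 42.4 Ω
  L: Z = jωL = j·4.989e+04·0.1 = 0 + j4989 Ω
Step 3 — Parallel branch: R2 || L = 1/(1/R2 + 1/L) = 42.4 + j0.3603 Ω.
Step 4 — Series with R1: Z_total = R1 + (R2 || L) = 2092 + j0.3603 Ω = 2092∠0.0° Ω.
Step 5 — Power factor: PF = cos(φ) = Re(Z)/|Z| = 2092/2092 = 1.
Step 6 — Type: Im(Z) = 0.3603 ⇒ lagging (phase φ = 0.0°).

PF = 1 (lagging, φ = 0.0°)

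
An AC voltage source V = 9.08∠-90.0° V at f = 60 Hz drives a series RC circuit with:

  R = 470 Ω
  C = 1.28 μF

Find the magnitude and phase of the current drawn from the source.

Step 1 — Angular frequency: ω = 2π·f = 2π·60 = 377 rad/s.
Step 2 — Component impedances:
  R: Z = R = 470 Ω
  C: Z = 1/(jωC) = -j/(ω·C) = 0 - j2072 Ω
Step 3 — Series combination: Z_total = R + C = 470 - j2072 Ω = 2125∠-77.2° Ω.
Step 4 — Source phasor: V = 9.08∠-90.0° V = 0 - j9.08 V.
Step 5 — Ohm's law: I = V / Z_total = (0 - j9.08) / (470 - j2072) = 0.004167 - j0.0009451 A.
Step 6 — Convert to polar: |I| = 0.004273 A, ∠I = -12.8°.

I = 0.004273∠-12.8° A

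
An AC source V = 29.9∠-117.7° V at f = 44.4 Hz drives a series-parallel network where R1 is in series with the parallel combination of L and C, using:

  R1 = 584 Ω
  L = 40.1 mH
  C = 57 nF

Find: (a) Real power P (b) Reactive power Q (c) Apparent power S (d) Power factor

Step 1 — Angular frequency: ω = 2π·f = 2π·44.4 = 279 rad/s.
Step 2 — Component impedances:
  R1: Z = R = 584 Ω
  L: Z = jωL = j·279·0.0401 = 0 + j11.19 Ω
  C: Z = 1/(jωC) = -j/(ω·C) = 0 - j6.289e+04 Ω
Step 3 — Parallel branch: L || C = 1/(1/L + 1/C) = 0 + j11.19 Ω.
Step 4 — Series with R1: Z_total = R1 + (L || C) = 584 + j11.19 Ω = 584.1∠1.1° Ω.
Step 5 — Source phasor: V = 29.9∠-117.7° V = -13.9 - j26.47 V.
Step 6 — Current: I = V / Z = -0.02466 - j0.04486 A = 0.05119∠-118.8° A.
Step 7 — Complex power: S = V·I* = 1.53 + j0.02932 VA.
Step 8 — Real power: P = Re(S) = 1.53 W.
Step 9 — Reactive power: Q = Im(S) = 0.02932 VAR.
Step 10 — Apparent power: |S| = 1.531 VA.
Step 11 — Power factor: PF = P/|S| = 0.9998 (lagging).

(a) P = 1.53 W  (b) Q = 0.02932 VAR  (c) S = 1.531 VA  (d) PF = 0.9998 (lagging)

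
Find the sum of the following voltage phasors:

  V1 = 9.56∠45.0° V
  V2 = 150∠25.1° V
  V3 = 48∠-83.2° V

Step 1 — Convert each phasor to rectangular form:
  V1 = 9.56·(cos(45.0°) + j·sin(45.0°)) = 6.76 + j6.76 V
  V2 = 150·(cos(25.1°) + j·sin(25.1°)) = 135.8 + j63.63 V
  V3 = 48·(cos(-83.2°) + j·sin(-83.2°)) = 5.683 - j47.66 V
Step 2 — Sum components: V_total = 148.3 + j22.73 V.
Step 3 — Convert to polar: |V_total| = 150 V, ∠V_total = 8.7°.

V_total = 150∠8.7° V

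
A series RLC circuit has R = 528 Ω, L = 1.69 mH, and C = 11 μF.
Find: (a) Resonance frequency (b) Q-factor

Step 1 — Resonance condition Im(Z)=0 gives ω₀ = 1/√(LC).
Step 2 — ω₀ = 1/√(0.00169·1.1e-05) = 7334 rad/s.
Step 3 — f₀ = ω₀/(2π) = 1167 Hz.
Step 4 — Series Q: Q = ω₀L/R = 7334·0.00169/528 = 0.02348.

(a) f₀ = 1167 Hz  (b) Q = 0.02348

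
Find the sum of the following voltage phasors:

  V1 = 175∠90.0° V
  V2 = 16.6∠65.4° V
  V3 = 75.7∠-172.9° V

Step 1 — Convert each phasor to rectangular form:
  V1 = 175·(cos(90.0°) + j·sin(90.0°)) = 0 + j175 V
  V2 = 16.6·(cos(65.4°) + j·sin(65.4°)) = 6.91 + j15.09 V
  V3 = 75.7·(cos(-172.9°) + j·sin(-172.9°)) = -75.12 - j9.357 V
Step 2 — Sum components: V_total = -68.21 + j180.7 V.
Step 3 — Convert to polar: |V_total| = 193.2 V, ∠V_total = 110.7°.

V_total = 193.2∠110.7° V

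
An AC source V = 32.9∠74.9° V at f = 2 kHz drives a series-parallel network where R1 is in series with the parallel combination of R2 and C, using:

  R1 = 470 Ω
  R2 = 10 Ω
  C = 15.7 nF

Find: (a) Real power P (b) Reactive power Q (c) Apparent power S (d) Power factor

Step 1 — Angular frequency: ω = 2π·f = 2π·2000 = 1.257e+04 rad/s.
Step 2 — Component impedances:
  R1: Z = R = 470 Ω
  R2: Z = R = 10 Ω
  C: Z = 1/(jωC) = -j/(ω·C) = 0 - j5069 Ω
Step 3 — Parallel branch: R2 || C = 1/(1/R2 + 1/C) = 10 - j0.01973 Ω.
Step 4 — Series with R1: Z_total = R1 + (R2 || C) = 480 - j0.01973 Ω = 480∠-0.0° Ω.
Step 5 — Source phasor: V = 32.9∠74.9° V = 8.571 + j31.76 V.
Step 6 — Current: I = V / Z = 0.01785 + j0.06618 A = 0.06854∠74.9° A.
Step 7 — Complex power: S = V·I* = 2.255 - j9.269e-05 VA.
Step 8 — Real power: P = Re(S) = 2.255 W.
Step 9 — Reactive power: Q = Im(S) = -9.269e-05 VAR.
Step 10 — Apparent power: |S| = 2.255 VA.
Step 11 — Power factor: PF = P/|S| = 1 (leading).

(a) P = 2.255 W  (b) Q = -9.269e-05 VAR  (c) S = 2.255 VA  (d) PF = 1 (leading)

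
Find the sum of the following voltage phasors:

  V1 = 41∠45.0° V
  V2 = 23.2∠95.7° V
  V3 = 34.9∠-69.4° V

Step 1 — Convert each phasor to rectangular form:
  V1 = 41·(cos(45.0°) + j·sin(45.0°)) = 28.99 + j28.99 V
  V2 = 23.2·(cos(95.7°) + j·sin(95.7°)) = -2.304 + j23.09 V
  V3 = 34.9·(cos(-69.4°) + j·sin(-69.4°)) = 12.28 - j32.67 V
Step 2 — Sum components: V_total = 38.97 + j19.41 V.
Step 3 — Convert to polar: |V_total| = 43.53 V, ∠V_total = 26.5°.

V_total = 43.53∠26.5° V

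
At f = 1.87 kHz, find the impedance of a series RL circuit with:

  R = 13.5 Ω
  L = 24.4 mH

Step 1 — Angular frequency: ω = 2π·f = 2π·1870 = 1.175e+04 rad/s.
Step 2 — Component impedances:
  R: Z = R = 13.5 Ω
  L: Z = jωL = j·1.175e+04·0.0244 = 0 + j286.7 Ω
Step 3 — Series combination: Z_total = R + L = 13.5 + j286.7 Ω = 287∠87.3° Ω.

Z = 13.5 + j286.7 Ω = 287∠87.3° Ω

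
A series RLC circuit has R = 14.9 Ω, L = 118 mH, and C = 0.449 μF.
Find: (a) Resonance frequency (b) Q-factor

Step 1 — Resonance condition Im(Z)=0 gives ω₀ = 1/√(LC).
Step 2 — ω₀ = 1/√(0.118·4.49e-07) = 4344 rad/s.
Step 3 — f₀ = ω₀/(2π) = 691.4 Hz.
Step 4 — Series Q: Q = ω₀L/R = 4344·0.118/14.9 = 34.41.

(a) f₀ = 691.4 Hz  (b) Q = 34.41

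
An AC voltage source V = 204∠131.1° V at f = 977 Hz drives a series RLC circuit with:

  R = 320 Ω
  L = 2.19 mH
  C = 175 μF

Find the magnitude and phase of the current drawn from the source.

Step 1 — Angular frequency: ω = 2π·f = 2π·977 = 6139 rad/s.
Step 2 — Component impedances:
  R: Z = R = 320 Ω
  L: Z = jωL = j·6139·0.00219 = 0 + j13.44 Ω
  C: Z = 1/(jωC) = -j/(ω·C) = 0 - j0.9309 Ω
Step 3 — Series combination: Z_total = R + L + C = 320 + j12.51 Ω = 320.2∠2.2° Ω.
Step 4 — Source phasor: V = 204∠131.1° V = -134.1 + j153.7 V.
Step 5 — Ohm's law: I = V / Z_total = (-134.1 + j153.7) / (320 + j12.51) = -0.3997 + j0.496 A.
Step 6 — Convert to polar: |I| = 0.637 A, ∠I = 128.9°.

I = 0.637∠128.9° A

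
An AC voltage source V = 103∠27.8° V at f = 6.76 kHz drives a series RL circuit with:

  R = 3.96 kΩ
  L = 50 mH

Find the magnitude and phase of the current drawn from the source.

Step 1 — Angular frequency: ω = 2π·f = 2π·6760 = 4.247e+04 rad/s.
Step 2 — Component impedances:
  R: Z = R = 3960 Ω
  L: Z = jωL = j·4.247e+04·0.05 = 0 + j2124 Ω
Step 3 — Series combination: Z_total = R + L = 3960 + j2124 Ω = 4494∠28.2° Ω.
Step 4 — Source phasor: V = 103∠27.8° V = 91.11 + j48.04 V.
Step 5 — Ohm's law: I = V / Z_total = (91.11 + j48.04) / (3960 + j2124) = 0.02292 - j0.0001617 A.
Step 6 — Convert to polar: |I| = 0.02292 A, ∠I = -0.4°.

I = 0.02292∠-0.4° A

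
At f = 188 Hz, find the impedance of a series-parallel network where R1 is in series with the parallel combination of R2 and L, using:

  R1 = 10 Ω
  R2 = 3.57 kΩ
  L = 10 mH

Step 1 — Angular frequency: ω = 2π·f = 2π·188 = 1181 rad/s.
Step 2 — Component impedances:
  R1: Z = R = 10 Ω
  R2: Z = R = 3570 Ω
  L: Z = jωL = j·1181·0.01 = 0 + j11.81 Ω
Step 3 — Parallel branch: R2 || L = 1/(1/R2 + 1/L) = 0.03908 + j11.81 Ω.
Step 4 — Series with R1: Z_total = R1 + (R2 || L) = 10.04 + j11.81 Ω = 15.5∠49.6° Ω.

Z = 10.04 + j11.81 Ω = 15.5∠49.6° Ω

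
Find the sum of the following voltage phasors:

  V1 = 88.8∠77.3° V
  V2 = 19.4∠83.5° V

Step 1 — Convert each phasor to rectangular form:
  V1 = 88.8·(cos(77.3°) + j·sin(77.3°)) = 19.52 + j86.63 V
  V2 = 19.4·(cos(83.5°) + j·sin(83.5°)) = 2.196 + j19.28 V
Step 2 — Sum components: V_total = 21.72 + j105.9 V.
Step 3 — Convert to polar: |V_total| = 108.1 V, ∠V_total = 78.4°.

V_total = 108.1∠78.4° V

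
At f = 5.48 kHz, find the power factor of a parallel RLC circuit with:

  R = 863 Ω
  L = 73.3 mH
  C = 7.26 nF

Step 1 — Angular frequency: ω = 2π·f = 2π·5480 = 3.443e+04 rad/s.
Step 2 — Component impedances:
  R: Z = R = 863 Ω
  L: Z = jωL = j·3.443e+04·0.0733 = 0 + j2524 Ω
  C: Z = 1/(jωC) = -j/(ω·C) = 0 - j4000 Ω
Step 3 — Parallel combination: 1/Z_total = 1/R + 1/L + 1/C; Z_total = 849.5 + j107.2 Ω = 856.2∠7.2° Ω.
Step 4 — Power factor: PF = cos(φ) = Re(Z)/|Z| = 849.47/856.21 = 0.9921.
Step 5 — Type: Im(Z) = 107.2 ⇒ lagging (phase φ = 7.2°).

PF = 0.9921 (lagging, φ = 7.2°)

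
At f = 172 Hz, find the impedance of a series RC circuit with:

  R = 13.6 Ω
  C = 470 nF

Step 1 — Angular frequency: ω = 2π·f = 2π·172 = 1081 rad/s.
Step 2 — Component impedances:
  R: Z = R = 13.6 Ω
  C: Z = 1/(jωC) = -j/(ω·C) = 0 - j1969 Ω
Step 3 — Series combination: Z_total = R + C = 13.6 - j1969 Ω = 1969∠-89.6° Ω.

Z = 13.6 - j1969 Ω = 1969∠-89.6° Ω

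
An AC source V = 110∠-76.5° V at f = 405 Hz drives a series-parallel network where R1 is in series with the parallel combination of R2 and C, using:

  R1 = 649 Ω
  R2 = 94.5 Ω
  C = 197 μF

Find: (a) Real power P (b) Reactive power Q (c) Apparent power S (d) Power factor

Step 1 — Angular frequency: ω = 2π·f = 2π·405 = 2545 rad/s.
Step 2 — Component impedances:
  R1: Z = R = 649 Ω
  R2: Z = R = 94.5 Ω
  C: Z = 1/(jωC) = -j/(ω·C) = 0 - j1.995 Ω
Step 3 — Parallel branch: R2 || C = 1/(1/R2 + 1/C) = 0.04209 - j1.994 Ω.
Step 4 — Series with R1: Z_total = R1 + (R2 || C) = 649 - j1.994 Ω = 649∠-0.2° Ω.
Step 5 — Source phasor: V = 110∠-76.5° V = 25.68 - j107 V.
Step 6 — Current: I = V / Z = 0.04007 - j0.1647 A = 0.1695∠-76.3° A.
Step 7 — Complex power: S = V·I* = 18.64 - j0.05727 VA.
Step 8 — Real power: P = Re(S) = 18.64 W.
Step 9 — Reactive power: Q = Im(S) = -0.05727 VAR.
Step 10 — Apparent power: |S| = 18.64 VA.
Step 11 — Power factor: PF = P/|S| = 1 (leading).

(a) P = 18.64 W  (b) Q = -0.05727 VAR  (c) S = 18.64 VA  (d) PF = 1 (leading)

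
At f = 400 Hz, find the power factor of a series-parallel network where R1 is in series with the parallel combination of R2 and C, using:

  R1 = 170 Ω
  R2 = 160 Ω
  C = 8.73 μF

Step 1 — Angular frequency: ω = 2π·f = 2π·400 = 2513 rad/s.
Step 2 — Component impedances:
  R1: Z = R = 170 Ω
  R2: Z = R = 160 Ω
  C: Z = 1/(jωC) = -j/(ω·C) = 0 - j45.58 Ω
Step 3 — Parallel branch: R2 || C = 1/(1/R2 + 1/C) = 12.01 - j42.16 Ω.
Step 4 — Series with R1: Z_total = R1 + (R2 || C) = 182 - j42.16 Ω = 186.8∠-13.0° Ω.
Step 5 — Power factor: PF = cos(φ) = Re(Z)/|Z| = 182.01/186.83 = 0.9742.
Step 6 — Type: Im(Z) = -42.16 ⇒ leading (phase φ = -13.0°).

PF = 0.9742 (leading, φ = -13.0°)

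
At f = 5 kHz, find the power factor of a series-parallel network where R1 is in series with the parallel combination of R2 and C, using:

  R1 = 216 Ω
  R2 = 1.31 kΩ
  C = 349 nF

Step 1 — Angular frequency: ω = 2π·f = 2π·5000 = 3.142e+04 rad/s.
Step 2 — Component impedances:
  R1: Z = R = 216 Ω
  R2: Z = R = 1310 Ω
  C: Z = 1/(jωC) = -j/(ω·C) = 0 - j91.21 Ω
Step 3 — Parallel branch: R2 || C = 1/(1/R2 + 1/C) = 6.319 - j90.77 Ω.
Step 4 — Series with R1: Z_total = R1 + (R2 || C) = 222.3 - j90.77 Ω = 240.1∠-22.2° Ω.
Step 5 — Power factor: PF = cos(φ) = Re(Z)/|Z| = 222.32/240.13 = 0.9258.
Step 6 — Type: Im(Z) = -90.77 ⇒ leading (phase φ = -22.2°).

PF = 0.9258 (leading, φ = -22.2°)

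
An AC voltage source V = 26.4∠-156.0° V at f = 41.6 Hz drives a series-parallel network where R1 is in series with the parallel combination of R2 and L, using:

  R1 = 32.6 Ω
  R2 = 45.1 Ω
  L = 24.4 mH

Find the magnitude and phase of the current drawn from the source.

Step 1 — Angular frequency: ω = 2π·f = 2π·41.6 = 261.4 rad/s.
Step 2 — Component impedances:
  R1: Z = R = 32.6 Ω
  R2: Z = R = 45.1 Ω
  L: Z = jωL = j·261.4·0.0244 = 0 + j6.378 Ω
Step 3 — Parallel branch: R2 || L = 1/(1/R2 + 1/L) = 0.8842 + j6.253 Ω.
Step 4 — Series with R1: Z_total = R1 + (R2 || L) = 33.48 + j6.253 Ω = 34.06∠10.6° Ω.
Step 5 — Source phasor: V = 26.4∠-156.0° V = -24.12 - j10.74 V.
Step 6 — Ohm's law: I = V / Z_total = (-24.12 - j10.74) / (33.48 + j6.253) = -0.7539 - j0.1799 A.
Step 7 — Convert to polar: |I| = 0.775 A, ∠I = -166.6°.

I = 0.775∠-166.6° A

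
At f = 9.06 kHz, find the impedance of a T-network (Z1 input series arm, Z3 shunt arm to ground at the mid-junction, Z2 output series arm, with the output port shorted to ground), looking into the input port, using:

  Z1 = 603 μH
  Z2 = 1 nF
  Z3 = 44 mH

Step 1 — Angular frequency: ω = 2π·f = 2π·9060 = 5.693e+04 rad/s.
Step 2 — Component impedances:
  Z1: Z = jωL = j·5.693e+04·0.000603 = 0 + j34.33 Ω
  Z2: Z = 1/(jωC) = -j/(ω·C) = 0 - j1.757e+04 Ω
  Z3: Z = jωL = j·5.693e+04·0.044 = 0 + j2505 Ω
Step 3 — With the output port shorted to ground, the output series arm Z2 runs from the junction to ground; the shunt arm Z3 also runs from the junction to ground. They appear in parallel: Z3 || Z2 = 0 + j2921 Ω.
Step 4 — Series with input arm Z1: Z_in = Z1 + (Z3 || Z2) = 0 + j2956 Ω = 2956∠90.0° Ω.

Z = 0 + j2956 Ω = 2956∠90.0° Ω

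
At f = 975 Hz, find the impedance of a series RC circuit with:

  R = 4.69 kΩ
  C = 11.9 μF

Step 1 — Angular frequency: ω = 2π·f = 2π·975 = 6126 rad/s.
Step 2 — Component impedances:
  R: Z = R = 4690 Ω
  C: Z = 1/(jωC) = -j/(ω·C) = 0 - j13.72 Ω
Step 3 — Series combination: Z_total = R + C = 4690 - j13.72 Ω = 4690∠-0.2° Ω.

Z = 4690 - j13.72 Ω = 4690∠-0.2° Ω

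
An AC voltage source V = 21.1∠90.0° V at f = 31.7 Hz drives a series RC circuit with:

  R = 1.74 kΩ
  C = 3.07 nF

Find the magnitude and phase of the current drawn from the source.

Step 1 — Angular frequency: ω = 2π·f = 2π·31.7 = 199.2 rad/s.
Step 2 — Component impedances:
  R: Z = R = 1740 Ω
  C: Z = 1/(jωC) = -j/(ω·C) = 0 - j1.635e+06 Ω
Step 3 — Series combination: Z_total = R + C = 1740 - j1.635e+06 Ω = 1.635e+06∠-89.9° Ω.
Step 4 — Source phasor: V = 21.1∠90.0° V = 0 + j21.1 V.
Step 5 — Ohm's law: I = V / Z_total = (0 + j21.1) / (1740 - j1.635e+06) = -1.29e-05 + j1.373e-08 A.
Step 6 — Convert to polar: |I| = 1.29e-05 A, ∠I = 179.9°.

I = 1.29e-05∠179.9° A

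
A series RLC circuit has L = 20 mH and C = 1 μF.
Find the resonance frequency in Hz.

Step 1 — Resonance condition Im(Z)=0 gives ω₀ = 1/√(LC).
Step 2 — ω₀ = 1/√(0.02·1e-06) = 7071 rad/s.
Step 3 — f₀ = ω₀/(2π) = 1125 Hz.

f₀ = 1125 Hz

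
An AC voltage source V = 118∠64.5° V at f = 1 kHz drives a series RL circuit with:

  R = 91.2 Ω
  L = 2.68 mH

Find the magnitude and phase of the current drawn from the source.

Step 1 — Angular frequency: ω = 2π·f = 2π·1000 = 6283 rad/s.
Step 2 — Component impedances:
  R: Z = R = 91.2 Ω
  L: Z = jωL = j·6283·0.00268 = 0 + j16.84 Ω
Step 3 — Series combination: Z_total = R + L = 91.2 + j16.84 Ω = 92.74∠10.5° Ω.
Step 4 — Source phasor: V = 118∠64.5° V = 50.8 + j106.5 V.
Step 5 — Ohm's law: I = V / Z_total = (50.8 + j106.5) / (91.2 + j16.84) = 0.7472 + j1.03 A.
Step 6 — Convert to polar: |I| = 1.272 A, ∠I = 54.0°.

I = 1.272∠54.0° A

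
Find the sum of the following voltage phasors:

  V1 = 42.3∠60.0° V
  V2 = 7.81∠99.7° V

Step 1 — Convert each phasor to rectangular form:
  V1 = 42.3·(cos(60.0°) + j·sin(60.0°)) = 21.15 + j36.63 V
  V2 = 7.81·(cos(99.7°) + j·sin(99.7°)) = -1.316 + j7.698 V
Step 2 — Sum components: V_total = 19.83 + j44.33 V.
Step 3 — Convert to polar: |V_total| = 48.57 V, ∠V_total = 65.9°.

V_total = 48.57∠65.9° V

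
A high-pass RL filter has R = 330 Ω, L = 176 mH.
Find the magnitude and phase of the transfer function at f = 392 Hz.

Step 1 — Angular frequency: ω = 2π·392 = 2463 rad/s.
Step 2 — Transfer function: H(jω) = jωL/(R + jωL).
Step 3 — Numerator jωL = j·433.5; denominator R + jωL = 330 + j433.5.
Step 4 — H = 0.6331 + j0.482.
Step 5 — Magnitude: |H| = 0.7957 (-2.0 dB); phase: φ = 37.3°.

|H| = 0.7957 (-2.0 dB), φ = 37.3°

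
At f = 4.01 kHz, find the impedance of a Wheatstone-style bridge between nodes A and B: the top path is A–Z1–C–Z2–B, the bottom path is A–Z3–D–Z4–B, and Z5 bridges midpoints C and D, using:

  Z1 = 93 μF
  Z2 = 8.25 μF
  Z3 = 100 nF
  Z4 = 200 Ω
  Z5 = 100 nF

Step 1 — Angular frequency: ω = 2π·f = 2π·4010 = 2.52e+04 rad/s.
Step 2 — Component impedances:
  Z1: Z = 1/(jωC) = -j/(ω·C) = 0 - j0.4268 Ω
  Z2: Z = 1/(jωC) = -j/(ω·C) = 0 - j4.811 Ω
  Z3: Z = 1/(jωC) = -j/(ω·C) = 0 - j396.9 Ω
  Z4: Z = R = 200 Ω
  Z5: Z = 1/(jωC) = -j/(ω·C) = 0 - j396.9 Ω
Step 3 — Bridge requires nodal analysis (the Z5 bridge couples midpoints C and D, so the two paths cannot be reduced to a simple series/parallel combination). Setting node B to ground and injecting 1 A at node A, the 3-node admittance system at A, C, D solves to V_A = Z_AB = 0.06205 - j5.174 Ω = 5.175∠-89.3° Ω.

Z = 0.06205 - j5.174 Ω = 5.175∠-89.3° Ω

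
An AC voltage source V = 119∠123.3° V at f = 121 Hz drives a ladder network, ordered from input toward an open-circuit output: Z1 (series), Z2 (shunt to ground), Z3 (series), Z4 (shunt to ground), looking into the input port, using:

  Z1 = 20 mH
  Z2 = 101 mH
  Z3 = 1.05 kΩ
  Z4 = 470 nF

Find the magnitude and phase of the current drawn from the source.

Step 1 — Angular frequency: ω = 2π·f = 2π·121 = 760.3 rad/s.
Step 2 — Component impedances:
  Z1: Z = jωL = j·760.3·0.02 = 0 + j15.21 Ω
  Z2: Z = jωL = j·760.3·0.101 = 0 + j76.79 Ω
  Z3: Z = R = 1050 Ω
  Z4: Z = 1/(jωC) = -j/(ω·C) = 0 - j2799 Ω
Step 3 — Ladder network (open output): work backward from the far end, alternating series and parallel combinations. Z_in = 0.7274 + j93.88 Ω = 93.88∠89.6° Ω.
Step 4 — Source phasor: V = 119∠123.3° V = -65.33 + j99.46 V.
Step 5 — Ohm's law: I = V / Z_total = (-65.33 + j99.46) / (0.7274 + j93.88) = 1.054 + j0.7041 A.
Step 6 — Convert to polar: |I| = 1.268 A, ∠I = 33.7°.

I = 1.268∠33.7° A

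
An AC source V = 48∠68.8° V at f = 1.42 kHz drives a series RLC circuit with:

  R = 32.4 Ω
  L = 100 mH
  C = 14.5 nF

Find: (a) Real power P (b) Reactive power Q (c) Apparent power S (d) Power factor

Step 1 — Angular frequency: ω = 2π·f = 2π·1420 = 8922 rad/s.
Step 2 — Component impedances:
  R: Z = R = 32.4 Ω
  L: Z = jωL = j·8922·0.1 = 0 + j892.2 Ω
  C: Z = 1/(jωC) = -j/(ω·C) = 0 - j7730 Ω
Step 3 — Series combination: Z_total = R + L + C = 32.4 - j6838 Ω = 6838∠-89.7° Ω.
Step 4 — Source phasor: V = 48∠68.8° V = 17.36 + j44.75 V.
Step 5 — Current: I = V / Z = -0.006533 + j0.00257 A = 0.00702∠158.5° A.
Step 6 — Complex power: S = V·I* = 0.001597 - j0.337 VA.
Step 7 — Real power: P = Re(S) = 0.001597 W.
Step 8 — Reactive power: Q = Im(S) = -0.337 VAR.
Step 9 — Apparent power: |S| = 0.337 VA.
Step 10 — Power factor: PF = P/|S| = 0.004739 (leading).

(a) P = 0.001597 W  (b) Q = -0.337 VAR  (c) S = 0.337 VA  (d) PF = 0.004739 (leading)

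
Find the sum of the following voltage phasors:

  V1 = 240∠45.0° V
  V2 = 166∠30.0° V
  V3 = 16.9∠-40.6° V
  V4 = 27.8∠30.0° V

Step 1 — Convert each phasor to rectangular form:
  V1 = 240·(cos(45.0°) + j·sin(45.0°)) = 169.7 + j169.7 V
  V2 = 166·(cos(30.0°) + j·sin(30.0°)) = 143.8 + j83 V
  V3 = 16.9·(cos(-40.6°) + j·sin(-40.6°)) = 12.83 - j11 V
  V4 = 27.8·(cos(30.0°) + j·sin(30.0°)) = 24.08 + j13.9 V
Step 2 — Sum components: V_total = 350.4 + j255.6 V.
Step 3 — Convert to polar: |V_total| = 433.7 V, ∠V_total = 36.1°.

V_total = 433.7∠36.1° V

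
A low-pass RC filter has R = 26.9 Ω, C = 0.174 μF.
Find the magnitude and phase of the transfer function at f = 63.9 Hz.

Step 1 — Angular frequency: ω = 2π·63.9 = 401.5 rad/s.
Step 2 — Transfer function: H(jω) = 1/(1 + jωRC).
Step 3 — Denominator: 1 + jωRC = 1 + j·401.5·26.9·1.74e-07 = 1 + j0.001879.
Step 4 — H = 1 - j0.001879.
Step 5 — Magnitude: |H| = 1 (-0.0 dB); phase: φ = -0.1°.

|H| = 1 (-0.0 dB), φ = -0.1°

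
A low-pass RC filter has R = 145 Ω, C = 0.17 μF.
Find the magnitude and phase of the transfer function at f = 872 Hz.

Step 1 — Angular frequency: ω = 2π·872 = 5479 rad/s.
Step 2 — Transfer function: H(jω) = 1/(1 + jωRC).
Step 3 — Denominator: 1 + jωRC = 1 + j·5479·145·1.7e-07 = 1 + j0.1351.
Step 4 — H = 0.9821 - j0.1326.
Step 5 — Magnitude: |H| = 0.991 (-0.1 dB); phase: φ = -7.7°.

|H| = 0.991 (-0.1 dB), φ = -7.7°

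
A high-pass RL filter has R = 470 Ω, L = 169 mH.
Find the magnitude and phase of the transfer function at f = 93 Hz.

Step 1 — Angular frequency: ω = 2π·93 = 584.3 rad/s.
Step 2 — Transfer function: H(jω) = jωL/(R + jωL).
Step 3 — Numerator jωL = j·98.75; denominator R + jωL = 470 + j98.75.
Step 4 — H = 0.04228 + j0.2012.
Step 5 — Magnitude: |H| = 0.2056 (-13.7 dB); phase: φ = 78.1°.

|H| = 0.2056 (-13.7 dB), φ = 78.1°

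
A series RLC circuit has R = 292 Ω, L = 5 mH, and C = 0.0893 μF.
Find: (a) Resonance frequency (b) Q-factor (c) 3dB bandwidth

Step 1 — Resonance: ω₀ = 1/√(LC) = 1/√(0.005·8.93e-08) = 4.732e+04 rad/s.
Step 2 — f₀ = ω₀/(2π) = 7532 Hz.
Step 3 — Series Q: Q = ω₀L/R = 4.732e+04·0.005/292 = 0.8104.
Step 4 — Bandwidth: Δω = ω₀/Q = 5.84e+04 rad/s; BW = Δω/(2π) = 9295 Hz.

(a) f₀ = 7532 Hz  (b) Q = 0.8104  (c) BW = 9295 Hz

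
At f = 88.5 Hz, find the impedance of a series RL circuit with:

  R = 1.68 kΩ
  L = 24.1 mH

Step 1 — Angular frequency: ω = 2π·f = 2π·88.5 = 556.1 rad/s.
Step 2 — Component impedances:
  R: Z = R = 1680 Ω
  L: Z = jωL = j·556.1·0.0241 = 0 + j13.4 Ω
Step 3 — Series combination: Z_total = R + L = 1680 + j13.4 Ω = 1680∠0.5° Ω.

Z = 1680 + j13.4 Ω = 1680∠0.5° Ω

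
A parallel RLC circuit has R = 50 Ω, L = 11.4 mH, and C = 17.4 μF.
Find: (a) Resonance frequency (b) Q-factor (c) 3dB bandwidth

Step 1 — Resonance: ω₀ = 1/√(LC) = 1/√(0.0114·1.74e-05) = 2245 rad/s.
Step 2 — f₀ = ω₀/(2π) = 357.3 Hz.
Step 3 — Parallel Q: Q = R/(ω₀L) = 50/(2245·0.0114) = 1.953.
Step 4 — Bandwidth: Δω = ω₀/Q = 1149 rad/s; BW = Δω/(2π) = 182.9 Hz.

(a) f₀ = 357.3 Hz  (b) Q = 1.953  (c) BW = 182.9 Hz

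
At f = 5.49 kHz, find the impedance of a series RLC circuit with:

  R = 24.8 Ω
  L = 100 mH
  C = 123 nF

Step 1 — Angular frequency: ω = 2π·f = 2π·5490 = 3.449e+04 rad/s.
Step 2 — Component impedances:
  R: Z = R = 24.8 Ω
  L: Z = jωL = j·3.449e+04·0.1 = 0 + j3449 Ω
  C: Z = 1/(jωC) = -j/(ω·C) = 0 - j235.7 Ω
Step 3 — Series combination: Z_total = R + L + C = 24.8 + j3214 Ω = 3214∠89.6° Ω.

Z = 24.8 + j3214 Ω = 3214∠89.6° Ω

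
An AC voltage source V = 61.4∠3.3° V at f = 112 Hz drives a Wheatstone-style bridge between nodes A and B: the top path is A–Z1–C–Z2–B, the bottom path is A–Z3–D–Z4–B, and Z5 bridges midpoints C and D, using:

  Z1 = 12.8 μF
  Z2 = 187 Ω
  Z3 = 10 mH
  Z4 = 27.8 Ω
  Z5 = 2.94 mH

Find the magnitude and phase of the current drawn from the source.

Step 1 — Angular frequency: ω = 2π·f = 2π·112 = 703.7 rad/s.
Step 2 — Component impedances:
  Z1: Z = 1/(jωC) = -j/(ω·C) = 0 - j111 Ω
  Z2: Z = R = 187 Ω
  Z3: Z = jωL = j·703.7·0.01 = 0 + j7.037 Ω
  Z4: Z = R = 27.8 Ω
  Z5: Z = jωL = j·703.7·0.00294 = 0 + j2.069 Ω
Step 3 — Bridge requires nodal analysis (the Z5 bridge couples midpoints C and D, so the two paths cannot be reduced to a simple series/parallel combination). Setting node B to ground and injecting 1 A at node A, the 3-node admittance system at A, C, D solves to V_A = Z_AB = 24.2 + j7.595 Ω = 25.37∠17.4° Ω.
Step 4 — Source phasor: V = 61.4∠3.3° V = 61.3 + j3.534 V.
Step 5 — Ohm's law: I = V / Z_total = (61.3 + j3.534) / (24.2 + j7.595) = 2.347 - j0.5906 A.
Step 6 — Convert to polar: |I| = 2.42 A, ∠I = -14.1°.

I = 2.42∠-14.1° A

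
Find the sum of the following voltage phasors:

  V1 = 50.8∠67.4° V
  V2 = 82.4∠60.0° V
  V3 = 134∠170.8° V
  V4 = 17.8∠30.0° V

Step 1 — Convert each phasor to rectangular form:
  V1 = 50.8·(cos(67.4°) + j·sin(67.4°)) = 19.52 + j46.9 V
  V2 = 82.4·(cos(60.0°) + j·sin(60.0°)) = 41.2 + j71.36 V
  V3 = 134·(cos(170.8°) + j·sin(170.8°)) = -132.3 + j21.42 V
  V4 = 17.8·(cos(30.0°) + j·sin(30.0°)) = 15.42 + j8.9 V
Step 2 — Sum components: V_total = -56.14 + j148.6 V.
Step 3 — Convert to polar: |V_total| = 158.8 V, ∠V_total = 110.7°.

V_total = 158.8∠110.7° V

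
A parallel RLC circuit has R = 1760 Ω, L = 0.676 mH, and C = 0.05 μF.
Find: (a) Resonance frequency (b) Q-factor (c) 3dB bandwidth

Step 1 — Resonance: ω₀ = 1/√(LC) = 1/√(0.000676·5e-08) = 1.72e+05 rad/s.
Step 2 — f₀ = ω₀/(2π) = 2.738e+04 Hz.
Step 3 — Parallel Q: Q = R/(ω₀L) = 1760/(1.72e+05·0.000676) = 15.14.
Step 4 — Bandwidth: Δω = ω₀/Q = 1.136e+04 rad/s; BW = Δω/(2π) = 1809 Hz.

(a) f₀ = 2.738e+04 Hz  (b) Q = 15.14  (c) BW = 1809 Hz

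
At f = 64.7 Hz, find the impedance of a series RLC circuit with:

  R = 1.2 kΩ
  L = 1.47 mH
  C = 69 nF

Step 1 — Angular frequency: ω = 2π·f = 2π·64.7 = 406.5 rad/s.
Step 2 — Component impedances:
  R: Z = R = 1200 Ω
  L: Z = jωL = j·406.5·0.00147 = 0 + j0.5976 Ω
  C: Z = 1/(jωC) = -j/(ω·C) = 0 - j3.565e+04 Ω
Step 3 — Series combination: Z_total = R + L + C = 1200 - j3.565e+04 Ω = 3.567e+04∠-88.1° Ω.

Z = 1200 - j3.565e+04 Ω = 3.567e+04∠-88.1° Ω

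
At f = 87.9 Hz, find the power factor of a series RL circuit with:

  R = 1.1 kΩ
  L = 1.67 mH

Step 1 — Angular frequency: ω = 2π·f = 2π·87.9 = 552.3 rad/s.
Step 2 — Component impedances:
  R: Z = R = 1100 Ω
  L: Z = jωL = j·552.3·0.00167 = 0 + j0.9223 Ω
Step 3 — Series combination: Z_total = R + L = 1100 + j0.9223 Ω = 1100∠0.0° Ω.
Step 4 — Power factor: PF = cos(φ) = Re(Z)/|Z| = 1100/1100 = 1.
Step 5 — Type: Im(Z) = 0.9223 ⇒ lagging (phase φ = 0.0°).

PF = 1 (lagging, φ = 0.0°)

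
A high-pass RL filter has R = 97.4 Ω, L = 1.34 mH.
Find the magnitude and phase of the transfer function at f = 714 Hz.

Step 1 — Angular frequency: ω = 2π·714 = 4486 rad/s.
Step 2 — Transfer function: H(jω) = jωL/(R + jωL).
Step 3 — Numerator jωL = j·6.012; denominator R + jωL = 97.4 + j6.012.
Step 4 — H = 0.003795 + j0.06149.
Step 5 — Magnitude: |H| = 0.0616 (-24.2 dB); phase: φ = 86.5°.

|H| = 0.0616 (-24.2 dB), φ = 86.5°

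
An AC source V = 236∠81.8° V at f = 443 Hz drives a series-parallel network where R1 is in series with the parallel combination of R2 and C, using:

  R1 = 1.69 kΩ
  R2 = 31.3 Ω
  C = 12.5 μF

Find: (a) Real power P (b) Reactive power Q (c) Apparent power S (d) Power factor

Step 1 — Angular frequency: ω = 2π·f = 2π·443 = 2783 rad/s.
Step 2 — Component impedances:
  R1: Z = R = 1690 Ω
  R2: Z = R = 31.3 Ω
  C: Z = 1/(jωC) = -j/(ω·C) = 0 - j28.74 Ω
Step 3 — Parallel branch: R2 || C = 1/(1/R2 + 1/C) = 14.32 - j15.59 Ω.
Step 4 — Series with R1: Z_total = R1 + (R2 || C) = 1704 - j15.59 Ω = 1704∠-0.5° Ω.
Step 5 — Source phasor: V = 236∠81.8° V = 33.66 + j233.6 V.
Step 6 — Current: I = V / Z = 0.01849 + j0.1372 A = 0.1385∠82.3° A.
Step 7 — Complex power: S = V·I* = 32.68 - j0.299 VA.
Step 8 — Real power: P = Re(S) = 32.68 W.
Step 9 — Reactive power: Q = Im(S) = -0.299 VAR.
Step 10 — Apparent power: |S| = 32.68 VA.
Step 11 — Power factor: PF = P/|S| = 1 (leading).

(a) P = 32.68 W  (b) Q = -0.299 VAR  (c) S = 32.68 VA  (d) PF = 1 (leading)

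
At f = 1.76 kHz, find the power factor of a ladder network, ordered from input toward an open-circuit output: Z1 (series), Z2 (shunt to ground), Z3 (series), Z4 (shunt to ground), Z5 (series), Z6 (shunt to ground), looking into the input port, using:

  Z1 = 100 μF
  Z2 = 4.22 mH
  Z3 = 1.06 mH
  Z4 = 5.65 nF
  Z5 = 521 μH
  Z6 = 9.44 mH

Step 1 — Angular frequency: ω = 2π·f = 2π·1760 = 1.106e+04 rad/s.
Step 2 — Component impedances:
  Z1: Z = 1/(jωC) = -j/(ω·C) = 0 - j0.9043 Ω
  Z2: Z = jωL = j·1.106e+04·0.00422 = 0 + j46.67 Ω
  Z3: Z = jωL = j·1.106e+04·0.00106 = 0 + j11.72 Ω
  Z4: Z = 1/(jωC) = -j/(ω·C) = 0 - j1.601e+04 Ω
  Z5: Z = jωL = j·1.106e+04·0.000521 = 0 + j5.761 Ω
  Z6: Z = jωL = j·1.106e+04·0.00944 = 0 + j104.4 Ω
Step 3 — Ladder network (open output): work backward from the far end, alternating series and parallel combinations. Z_in = 0 + j32.9 Ω = 32.9∠90.0° Ω.
Step 4 — Power factor: PF = cos(φ) = Re(Z)/|Z| = 0/32.9 = 0.
Step 5 — Type: Im(Z) = 32.9 ⇒ lagging (phase φ = 90.0°).

PF = 0 (lagging, φ = 90.0°)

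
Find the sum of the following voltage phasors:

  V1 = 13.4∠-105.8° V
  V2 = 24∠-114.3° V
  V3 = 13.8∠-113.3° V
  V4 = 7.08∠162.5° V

Step 1 — Convert each phasor to rectangular form:
  V1 = 13.4·(cos(-105.8°) + j·sin(-105.8°)) = -3.649 - j12.89 V
  V2 = 24·(cos(-114.3°) + j·sin(-114.3°)) = -9.876 - j21.87 V
  V3 = 13.8·(cos(-113.3°) + j·sin(-113.3°)) = -5.459 - j12.67 V
  V4 = 7.08·(cos(162.5°) + j·sin(162.5°)) = -6.752 + j2.129 V
Step 2 — Sum components: V_total = -25.74 - j45.31 V.
Step 3 — Convert to polar: |V_total| = 52.11 V, ∠V_total = -119.6°.

V_total = 52.11∠-119.6° V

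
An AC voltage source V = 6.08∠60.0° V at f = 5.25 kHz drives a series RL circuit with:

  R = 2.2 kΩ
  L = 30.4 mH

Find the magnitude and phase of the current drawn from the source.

Step 1 — Angular frequency: ω = 2π·f = 2π·5250 = 3.299e+04 rad/s.
Step 2 — Component impedances:
  R: Z = R = 2200 Ω
  L: Z = jωL = j·3.299e+04·0.0304 = 0 + j1003 Ω
Step 3 — Series combination: Z_total = R + L = 2200 + j1003 Ω = 2418∠24.5° Ω.
Step 4 — Source phasor: V = 6.08∠60.0° V = 3.04 + j5.265 V.
Step 5 — Ohm's law: I = V / Z_total = (3.04 + j5.265) / (2200 + j1003) = 0.002047 + j0.00146 A.
Step 6 — Convert to polar: |I| = 0.002515 A, ∠I = 35.5°.

I = 0.002515∠35.5° A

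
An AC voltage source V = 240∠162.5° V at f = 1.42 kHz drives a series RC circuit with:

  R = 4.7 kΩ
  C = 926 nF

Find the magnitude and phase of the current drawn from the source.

Step 1 — Angular frequency: ω = 2π·f = 2π·1420 = 8922 rad/s.
Step 2 — Component impedances:
  R: Z = R = 4700 Ω
  C: Z = 1/(jωC) = -j/(ω·C) = 0 - j121 Ω
Step 3 — Series combination: Z_total = R + C = 4700 - j121 Ω = 4702∠-1.5° Ω.
Step 4 — Source phasor: V = 240∠162.5° V = -228.9 + j72.17 V.
Step 5 — Ohm's law: I = V / Z_total = (-228.9 + j72.17) / (4700 - j121) = -0.04906 + j0.01409 A.
Step 6 — Convert to polar: |I| = 0.05105 A, ∠I = 164.0°.

I = 0.05105∠164.0° A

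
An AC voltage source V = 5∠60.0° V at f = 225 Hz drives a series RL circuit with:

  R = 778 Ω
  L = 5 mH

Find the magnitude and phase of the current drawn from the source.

Step 1 — Angular frequency: ω = 2π·f = 2π·225 = 1414 rad/s.
Step 2 — Component impedances:
  R: Z = R = 778 Ω
  L: Z = jωL = j·1414·0.005 = 0 + j7.069 Ω
Step 3 — Series combination: Z_total = R + L = 778 + j7.069 Ω = 778∠0.5° Ω.
Step 4 — Source phasor: V = 5∠60.0° V = 2.5 + j4.33 V.
Step 5 — Ohm's law: I = V / Z_total = (2.5 + j4.33) / (778 + j7.069) = 0.003264 + j0.005536 A.
Step 6 — Convert to polar: |I| = 0.006426 A, ∠I = 59.5°.

I = 0.006426∠59.5° A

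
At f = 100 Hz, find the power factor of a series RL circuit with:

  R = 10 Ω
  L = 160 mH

Step 1 — Angular frequency: ω = 2π·f = 2π·100 = 628.3 rad/s.
Step 2 — Component impedances:
  R: Z = R = 10 Ω
  L: Z = jωL = j·628.3·0.16 = 0 + j100.5 Ω
Step 3 — Series combination: Z_total = R + L = 10 + j100.5 Ω = 101∠84.3° Ω.
Step 4 — Power factor: PF = cos(φ) = Re(Z)/|Z| = 10/101.03 = 0.09898.
Step 5 — Type: Im(Z) = 100.5 ⇒ lagging (phase φ = 84.3°).

PF = 0.09898 (lagging, φ = 84.3°)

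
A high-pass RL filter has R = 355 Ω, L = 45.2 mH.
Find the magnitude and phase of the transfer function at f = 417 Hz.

Step 1 — Angular frequency: ω = 2π·417 = 2620 rad/s.
Step 2 — Transfer function: H(jω) = jωL/(R + jωL).
Step 3 — Numerator jωL = j·118.4; denominator R + jωL = 355 + j118.4.
Step 4 — H = 0.1001 + j0.3002.
Step 5 — Magnitude: |H| = 0.3165 (-10.0 dB); phase: φ = 71.6°.

|H| = 0.3165 (-10.0 dB), φ = 71.6°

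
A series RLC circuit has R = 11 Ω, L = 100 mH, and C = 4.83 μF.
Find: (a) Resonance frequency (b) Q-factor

Step 1 — Resonance condition Im(Z)=0 gives ω₀ = 1/√(LC).
Step 2 — ω₀ = 1/√(0.1·4.83e-06) = 1439 rad/s.
Step 3 — f₀ = ω₀/(2π) = 229 Hz.
Step 4 — Series Q: Q = ω₀L/R = 1439·0.1/11 = 13.08.

(a) f₀ = 229 Hz  (b) Q = 13.08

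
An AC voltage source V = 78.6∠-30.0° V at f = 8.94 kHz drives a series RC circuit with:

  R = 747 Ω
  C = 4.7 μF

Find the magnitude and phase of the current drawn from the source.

Step 1 — Angular frequency: ω = 2π·f = 2π·8940 = 5.617e+04 rad/s.
Step 2 — Component impedances:
  R: Z = R = 747 Ω
  C: Z = 1/(jωC) = -j/(ω·C) = 0 - j3.788 Ω
Step 3 — Series combination: Z_total = R + C = 747 - j3.788 Ω = 747∠-0.3° Ω.
Step 4 — Source phasor: V = 78.6∠-30.0° V = 68.07 - j39.3 V.
Step 5 — Ohm's law: I = V / Z_total = (68.07 - j39.3) / (747 - j3.788) = 0.09139 - j0.05215 A.
Step 6 — Convert to polar: |I| = 0.1052 A, ∠I = -29.7°.

I = 0.1052∠-29.7° A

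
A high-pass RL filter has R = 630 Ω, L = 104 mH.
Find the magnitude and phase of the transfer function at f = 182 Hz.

Step 1 — Angular frequency: ω = 2π·182 = 1144 rad/s.
Step 2 — Transfer function: H(jω) = jωL/(R + jωL).
Step 3 — Numerator jωL = j·118.9; denominator R + jωL = 630 + j118.9.
Step 4 — H = 0.03441 + j0.1823.
Step 5 — Magnitude: |H| = 0.1855 (-14.6 dB); phase: φ = 79.3°.

|H| = 0.1855 (-14.6 dB), φ = 79.3°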